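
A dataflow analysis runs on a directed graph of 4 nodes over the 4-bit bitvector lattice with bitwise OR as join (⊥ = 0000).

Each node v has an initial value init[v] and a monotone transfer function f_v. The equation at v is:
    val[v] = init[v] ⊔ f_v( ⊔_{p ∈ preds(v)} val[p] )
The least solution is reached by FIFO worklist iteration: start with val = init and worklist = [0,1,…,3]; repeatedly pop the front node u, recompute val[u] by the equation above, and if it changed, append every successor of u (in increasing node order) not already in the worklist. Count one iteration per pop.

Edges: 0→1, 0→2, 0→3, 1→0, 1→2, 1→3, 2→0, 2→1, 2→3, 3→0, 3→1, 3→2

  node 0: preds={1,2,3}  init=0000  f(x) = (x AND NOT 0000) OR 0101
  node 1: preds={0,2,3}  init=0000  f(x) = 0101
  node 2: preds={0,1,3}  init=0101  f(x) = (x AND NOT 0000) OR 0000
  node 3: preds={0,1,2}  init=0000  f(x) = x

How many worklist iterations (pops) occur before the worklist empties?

7

Iteration log — 7 steps:
  step 1. node 0  ⊔preds=0101  new=0101  old=0000  +wl: 
  step 2. node 1  ⊔preds=0101  new=0101  old=0000  +wl: 0
  step 3. node 2  ⊔preds=0101  new=0101  stable
  step 4. node 3  ⊔preds=0101  new=0101  old=0000  +wl: 1,2
  step 5. node 0  ⊔preds=0101  new=0101  stable
  step 6. node 1  ⊔preds=0101  new=0101  stable
  step 7. node 2  ⊔preds=0101  new=0101  stable

Least fixpoint reached:
  node 0: 0101
  node 1: 0101
  node 2: 0101
  node 3: 0101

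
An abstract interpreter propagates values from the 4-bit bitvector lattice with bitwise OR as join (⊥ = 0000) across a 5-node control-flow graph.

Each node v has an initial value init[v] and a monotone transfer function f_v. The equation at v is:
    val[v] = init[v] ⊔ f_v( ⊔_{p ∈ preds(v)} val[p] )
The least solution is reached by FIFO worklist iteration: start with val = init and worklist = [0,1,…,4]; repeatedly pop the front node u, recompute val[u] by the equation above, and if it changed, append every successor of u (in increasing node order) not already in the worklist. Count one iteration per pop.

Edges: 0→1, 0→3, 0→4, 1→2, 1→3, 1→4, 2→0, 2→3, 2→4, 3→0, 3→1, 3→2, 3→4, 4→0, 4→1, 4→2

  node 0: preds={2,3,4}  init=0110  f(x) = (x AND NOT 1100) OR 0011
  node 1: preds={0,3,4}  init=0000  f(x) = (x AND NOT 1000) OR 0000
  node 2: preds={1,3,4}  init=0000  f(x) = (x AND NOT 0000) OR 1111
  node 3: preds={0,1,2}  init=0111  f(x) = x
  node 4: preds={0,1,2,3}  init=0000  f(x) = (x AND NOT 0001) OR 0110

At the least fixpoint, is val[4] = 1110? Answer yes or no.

Trace (8 dequeues):
  [1] u=0 | in 0111 | out 0111 | prev 0110 | push {}
  [2] u=1 | in 0111 | out 0111 | prev 0000 | push {}
  [3] u=2 | in 0111 | out 1111 | prev 0000 | push {0}
  [4] u=3 | in 1111 | out 1111 | prev 0111 | push {1,2}
  [5] u=4 | in 1111 | out 1110 | prev 0000 | push {}
  [6] u=0 | in 1111 | out 0111 | ==
  [7] u=1 | in 1111 | out 0111 | ==
  [8] u=2 | in 1111 | out 1111 | ==

Converged values:
  [0] 0111
  [1] 0111
  [2] 1111
  [3] 1111
  [4] 1110

yes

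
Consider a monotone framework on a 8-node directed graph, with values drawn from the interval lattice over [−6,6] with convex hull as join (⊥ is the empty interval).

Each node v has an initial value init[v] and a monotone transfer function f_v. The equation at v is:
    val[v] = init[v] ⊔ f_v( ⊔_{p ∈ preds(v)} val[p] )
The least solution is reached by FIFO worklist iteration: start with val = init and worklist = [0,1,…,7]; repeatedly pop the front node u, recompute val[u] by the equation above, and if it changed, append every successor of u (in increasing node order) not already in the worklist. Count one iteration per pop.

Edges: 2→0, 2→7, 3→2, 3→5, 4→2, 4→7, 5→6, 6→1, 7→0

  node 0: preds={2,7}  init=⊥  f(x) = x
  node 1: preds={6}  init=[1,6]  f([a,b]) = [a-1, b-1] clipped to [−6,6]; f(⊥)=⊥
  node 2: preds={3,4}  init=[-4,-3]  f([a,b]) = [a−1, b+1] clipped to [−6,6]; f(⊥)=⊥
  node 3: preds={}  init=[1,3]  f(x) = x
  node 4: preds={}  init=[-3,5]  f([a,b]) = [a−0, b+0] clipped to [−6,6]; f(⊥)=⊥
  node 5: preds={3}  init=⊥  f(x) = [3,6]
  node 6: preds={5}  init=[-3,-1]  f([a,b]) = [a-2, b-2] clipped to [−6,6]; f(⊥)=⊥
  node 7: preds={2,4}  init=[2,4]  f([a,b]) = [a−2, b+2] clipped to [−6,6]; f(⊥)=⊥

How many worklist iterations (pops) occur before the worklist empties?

Worklist (10 pops):
  #1 pop 0: in=[-4,4] → [-4,4] (was ⊥); enqueue []
  #2 pop 1: in=[-3,-1] → [-4,6] (was [1,6]); enqueue []
  #3 pop 2: in=[-3,5] → [-4,6] (was [-4,-3]); enqueue [0]
  #4 pop 3: in=⊥ → [1,3] (no change)
  #5 pop 4: in=⊥ → [-3,5] (no change)
  #6 pop 5: in=[1,3] → [3,6] (was ⊥); enqueue []
  #7 pop 6: in=[3,6] → [-3,4] (was [-3,-1]); enqueue [1]
  #8 pop 7: in=[-4,6] → [-6,6] (was [2,4]); enqueue []
  #9 pop 0: in=[-6,6] → [-6,6] (was [-4,4]); enqueue []
  #10 pop 1: in=[-3,4] → [-4,6] (no change)

Fixpoint:
  val[0] = [-6,6]
  val[1] = [-4,6]
  val[2] = [-4,6]
  val[3] = [1,3]
  val[4] = [-3,5]
  val[5] = [3,6]
  val[6] = [-3,4]
  val[7] = [-6,6]

10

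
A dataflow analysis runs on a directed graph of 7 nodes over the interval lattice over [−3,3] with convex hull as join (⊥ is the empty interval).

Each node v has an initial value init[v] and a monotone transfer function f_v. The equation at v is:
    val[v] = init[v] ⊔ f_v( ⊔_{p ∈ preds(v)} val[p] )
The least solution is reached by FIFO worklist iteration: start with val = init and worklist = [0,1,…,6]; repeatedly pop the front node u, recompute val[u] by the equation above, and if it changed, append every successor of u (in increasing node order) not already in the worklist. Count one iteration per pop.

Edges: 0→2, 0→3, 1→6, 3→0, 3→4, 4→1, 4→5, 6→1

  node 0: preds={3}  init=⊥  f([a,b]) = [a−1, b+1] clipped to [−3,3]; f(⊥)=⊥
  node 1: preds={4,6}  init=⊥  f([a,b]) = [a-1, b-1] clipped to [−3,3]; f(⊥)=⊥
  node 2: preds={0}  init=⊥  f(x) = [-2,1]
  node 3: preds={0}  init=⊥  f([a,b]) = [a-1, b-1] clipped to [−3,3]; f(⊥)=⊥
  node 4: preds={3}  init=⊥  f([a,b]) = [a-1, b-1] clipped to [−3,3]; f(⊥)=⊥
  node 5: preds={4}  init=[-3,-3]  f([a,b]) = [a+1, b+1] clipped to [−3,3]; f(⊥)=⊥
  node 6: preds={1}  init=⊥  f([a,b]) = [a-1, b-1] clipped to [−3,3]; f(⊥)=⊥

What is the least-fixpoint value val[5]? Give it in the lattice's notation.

[-3,-3]

Worklist (7 pops):
  #1 pop 0: in=⊥ → ⊥ (no change)
  #2 pop 1: in=⊥ → ⊥ (no change)
  #3 pop 2: in=⊥ → [-2,1] (was ⊥); enqueue []
  #4 pop 3: in=⊥ → ⊥ (no change)
  #5 pop 4: in=⊥ → ⊥ (no change)
  #6 pop 5: in=⊥ → [-3,-3] (no change)
  #7 pop 6: in=⊥ → ⊥ (no change)

Fixpoint:
  val[0] = ⊥
  val[1] = ⊥
  val[2] = [-2,1]
  val[3] = ⊥
  val[4] = ⊥
  val[5] = [-3,-3]
  val[6] = ⊥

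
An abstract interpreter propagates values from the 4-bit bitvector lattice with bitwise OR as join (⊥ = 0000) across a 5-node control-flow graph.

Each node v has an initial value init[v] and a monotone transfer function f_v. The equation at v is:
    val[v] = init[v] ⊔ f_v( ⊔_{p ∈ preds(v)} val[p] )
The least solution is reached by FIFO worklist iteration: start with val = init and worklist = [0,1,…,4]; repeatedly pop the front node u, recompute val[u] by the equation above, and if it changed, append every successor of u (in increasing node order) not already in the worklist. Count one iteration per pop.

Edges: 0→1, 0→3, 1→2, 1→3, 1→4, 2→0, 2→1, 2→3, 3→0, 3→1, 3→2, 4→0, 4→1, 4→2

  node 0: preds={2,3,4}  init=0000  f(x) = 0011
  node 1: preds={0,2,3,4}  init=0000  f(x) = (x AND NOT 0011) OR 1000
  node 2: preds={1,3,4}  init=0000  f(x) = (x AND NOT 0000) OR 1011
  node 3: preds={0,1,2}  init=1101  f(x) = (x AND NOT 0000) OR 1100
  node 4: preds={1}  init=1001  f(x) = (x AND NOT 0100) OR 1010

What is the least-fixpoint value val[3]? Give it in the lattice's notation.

Worklist (8 pops):
  #1 pop 0: in=1101 → 0011 (was 0000); enqueue []
  #2 pop 1: in=1111 → 1100 (was 0000); enqueue []
  #3 pop 2: in=1101 → 1111 (was 0000); enqueue [0,1]
  #4 pop 3: in=1111 → 1111 (was 1101); enqueue [2]
  #5 pop 4: in=1100 → 1011 (was 1001); enqueue []
  #6 pop 0: in=1111 → 0011 (no change)
  #7 pop 1: in=1111 → 1100 (no change)
  #8 pop 2: in=1111 → 1111 (no change)

Fixpoint:
  val[0] = 0011
  val[1] = 1100
  val[2] = 1111
  val[3] = 1111
  val[4] = 1011

1111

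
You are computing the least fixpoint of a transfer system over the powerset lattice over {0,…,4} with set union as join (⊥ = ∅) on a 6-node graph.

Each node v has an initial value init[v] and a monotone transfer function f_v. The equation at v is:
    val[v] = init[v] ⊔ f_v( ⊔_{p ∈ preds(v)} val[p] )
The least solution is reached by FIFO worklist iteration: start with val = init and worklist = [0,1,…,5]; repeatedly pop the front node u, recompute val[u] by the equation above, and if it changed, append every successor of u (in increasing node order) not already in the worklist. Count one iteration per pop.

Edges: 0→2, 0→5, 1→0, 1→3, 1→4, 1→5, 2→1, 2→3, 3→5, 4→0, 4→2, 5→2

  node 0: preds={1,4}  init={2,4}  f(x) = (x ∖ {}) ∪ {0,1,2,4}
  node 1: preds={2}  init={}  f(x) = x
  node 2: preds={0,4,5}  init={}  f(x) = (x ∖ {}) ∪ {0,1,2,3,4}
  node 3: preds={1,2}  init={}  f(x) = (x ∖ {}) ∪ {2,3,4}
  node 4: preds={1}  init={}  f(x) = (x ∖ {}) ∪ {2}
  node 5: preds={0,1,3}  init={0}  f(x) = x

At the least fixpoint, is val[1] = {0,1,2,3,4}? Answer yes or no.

Worklist (14 pops):
  #1 pop 0: in={} → {0,1,2,4} (was {2,4}); enqueue []
  #2 pop 1: in={} → {} (no change)
  #3 pop 2: in={0,1,2,4} → {0,1,2,3,4} (was {}); enqueue [1]
  #4 pop 3: in={0,1,2,3,4} → {0,1,2,3,4} (was {}); enqueue []
  #5 pop 4: in={} → {2} (was {}); enqueue [0,2]
  #6 pop 5: in={0,1,2,3,4} → {0,1,2,3,4} (was {0}); enqueue []
  #7 pop 1: in={0,1,2,3,4} → {0,1,2,3,4} (was {}); enqueue [3,4,5]
  #8 pop 0: in={0,1,2,3,4} → {0,1,2,3,4} (was {0,1,2,4}); enqueue []
  #9 pop 2: in={0,1,2,3,4} → {0,1,2,3,4} (no change)
  #10 pop 3: in={0,1,2,3,4} → {0,1,2,3,4} (no change)
  #11 pop 4: in={0,1,2,3,4} → {0,1,2,3,4} (was {2}); enqueue [0,2]
  #12 pop 5: in={0,1,2,3,4} → {0,1,2,3,4} (no change)
  #13 pop 0: in={0,1,2,3,4} → {0,1,2,3,4} (no change)
  #14 pop 2: in={0,1,2,3,4} → {0,1,2,3,4} (no change)

Fixpoint:
  val[0] = {0,1,2,3,4}
  val[1] = {0,1,2,3,4}
  val[2] = {0,1,2,3,4}
  val[3] = {0,1,2,3,4}
  val[4] = {0,1,2,3,4}
  val[5] = {0,1,2,3,4}

yes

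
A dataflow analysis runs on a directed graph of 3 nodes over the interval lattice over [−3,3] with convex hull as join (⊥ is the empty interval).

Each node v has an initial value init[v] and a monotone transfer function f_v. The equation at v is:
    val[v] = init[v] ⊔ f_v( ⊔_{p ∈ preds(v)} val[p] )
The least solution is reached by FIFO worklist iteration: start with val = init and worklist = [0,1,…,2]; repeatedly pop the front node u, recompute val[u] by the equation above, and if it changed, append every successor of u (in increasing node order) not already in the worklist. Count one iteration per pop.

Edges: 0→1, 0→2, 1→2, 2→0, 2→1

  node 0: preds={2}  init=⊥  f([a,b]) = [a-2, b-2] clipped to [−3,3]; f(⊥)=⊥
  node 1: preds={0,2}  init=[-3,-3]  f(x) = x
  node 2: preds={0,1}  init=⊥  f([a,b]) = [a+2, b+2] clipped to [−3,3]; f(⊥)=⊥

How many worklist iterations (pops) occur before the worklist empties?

12

Trace (12 dequeues):
  [1] u=0 | in ⊥ | out ⊥ | ==
  [2] u=1 | in ⊥ | out [-3,-3] | ==
  [3] u=2 | in [-3,-3] | out [-1,-1] | prev ⊥ | push {0,1}
  [4] u=0 | in [-1,-1] | out [-3,-3] | prev ⊥ | push {2}
  [5] u=1 | in [-3,-1] | out [-3,-1] | prev [-3,-3] | push {}
  [6] u=2 | in [-3,-1] | out [-1,1] | prev [-1,-1] | push {0,1}
  [7] u=0 | in [-1,1] | out [-3,-1] | prev [-3,-3] | push {2}
  [8] u=1 | in [-3,1] | out [-3,1] | prev [-3,-1] | push {}
  [9] u=2 | in [-3,1] | out [-1,3] | prev [-1,1] | push {0,1}
  [10] u=0 | in [-1,3] | out [-3,1] | prev [-3,-1] | push {2}
  [11] u=1 | in [-3,3] | out [-3,3] | prev [-3,1] | push {}
  [12] u=2 | in [-3,3] | out [-1,3] | ==

Converged values:
  [0] [-3,1]
  [1] [-3,3]
  [2] [-1,3]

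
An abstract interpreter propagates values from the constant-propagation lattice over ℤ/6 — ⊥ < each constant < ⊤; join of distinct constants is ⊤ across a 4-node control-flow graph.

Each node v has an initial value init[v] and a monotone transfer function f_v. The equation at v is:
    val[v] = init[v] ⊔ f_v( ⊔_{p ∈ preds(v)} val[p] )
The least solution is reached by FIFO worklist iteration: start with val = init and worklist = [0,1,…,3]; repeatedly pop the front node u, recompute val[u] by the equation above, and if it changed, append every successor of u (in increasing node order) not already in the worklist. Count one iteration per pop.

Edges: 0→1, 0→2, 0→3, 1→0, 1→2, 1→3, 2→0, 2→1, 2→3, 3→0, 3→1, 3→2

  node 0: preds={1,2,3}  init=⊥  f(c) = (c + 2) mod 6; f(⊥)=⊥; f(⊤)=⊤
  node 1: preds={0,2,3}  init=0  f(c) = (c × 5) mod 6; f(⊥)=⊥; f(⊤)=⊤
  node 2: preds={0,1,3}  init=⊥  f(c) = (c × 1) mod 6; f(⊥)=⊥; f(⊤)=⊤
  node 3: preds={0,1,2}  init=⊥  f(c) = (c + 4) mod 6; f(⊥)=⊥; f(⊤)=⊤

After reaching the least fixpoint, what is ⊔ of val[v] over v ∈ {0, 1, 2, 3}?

⊤

Iteration log — 8 steps:
  step 1. node 0  ⊔preds=0  new=2  old=⊥  +wl: 
  step 2. node 1  ⊔preds=2  new=⊤  old=0  +wl: 0
  step 3. node 2  ⊔preds=⊤  new=⊤  old=⊥  +wl: 1
  step 4. node 3  ⊔preds=⊤  new=⊤  old=⊥  +wl: 2
  step 5. node 0  ⊔preds=⊤  new=⊤  old=2  +wl: 3
  step 6. node 1  ⊔preds=⊤  new=⊤  stable
  step 7. node 2  ⊔preds=⊤  new=⊤  stable
  step 8. node 3  ⊔preds=⊤  new=⊤  stable

Least fixpoint reached:
  node 0: ⊤
  node 1: ⊤
  node 2: ⊤
  node 3: ⊤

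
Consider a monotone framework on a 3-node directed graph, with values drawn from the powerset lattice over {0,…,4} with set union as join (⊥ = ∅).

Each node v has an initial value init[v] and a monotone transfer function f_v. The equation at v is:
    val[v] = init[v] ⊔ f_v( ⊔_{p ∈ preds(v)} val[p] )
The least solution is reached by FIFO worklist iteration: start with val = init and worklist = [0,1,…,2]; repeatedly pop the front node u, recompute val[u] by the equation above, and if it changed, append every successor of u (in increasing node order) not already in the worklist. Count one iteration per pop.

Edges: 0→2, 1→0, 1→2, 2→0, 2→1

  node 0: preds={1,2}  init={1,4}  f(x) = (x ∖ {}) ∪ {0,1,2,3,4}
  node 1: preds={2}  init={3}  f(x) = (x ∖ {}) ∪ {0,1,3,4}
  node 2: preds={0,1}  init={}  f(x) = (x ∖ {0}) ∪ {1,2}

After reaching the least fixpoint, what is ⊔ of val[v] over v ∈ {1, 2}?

Iteration log — 7 steps:
  step 1. node 0  ⊔preds={3}  new={0,1,2,3,4}  old={1,4}  +wl: 
  step 2. node 1  ⊔preds={}  new={0,1,3,4}  old={3}  +wl: 0
  step 3. node 2  ⊔preds={0,1,2,3,4}  new={1,2,3,4}  old={}  +wl: 1
  step 4. node 0  ⊔preds={0,1,2,3,4}  new={0,1,2,3,4}  stable
  step 5. node 1  ⊔preds={1,2,3,4}  new={0,1,2,3,4}  old={0,1,3,4}  +wl: 0,2
  step 6. node 0  ⊔preds={0,1,2,3,4}  new={0,1,2,3,4}  stable
  step 7. node 2  ⊔preds={0,1,2,3,4}  new={1,2,3,4}  stable

Least fixpoint reached:
  node 0: {0,1,2,3,4}
  node 1: {0,1,2,3,4}
  node 2: {1,2,3,4}

{0,1,2,3,4}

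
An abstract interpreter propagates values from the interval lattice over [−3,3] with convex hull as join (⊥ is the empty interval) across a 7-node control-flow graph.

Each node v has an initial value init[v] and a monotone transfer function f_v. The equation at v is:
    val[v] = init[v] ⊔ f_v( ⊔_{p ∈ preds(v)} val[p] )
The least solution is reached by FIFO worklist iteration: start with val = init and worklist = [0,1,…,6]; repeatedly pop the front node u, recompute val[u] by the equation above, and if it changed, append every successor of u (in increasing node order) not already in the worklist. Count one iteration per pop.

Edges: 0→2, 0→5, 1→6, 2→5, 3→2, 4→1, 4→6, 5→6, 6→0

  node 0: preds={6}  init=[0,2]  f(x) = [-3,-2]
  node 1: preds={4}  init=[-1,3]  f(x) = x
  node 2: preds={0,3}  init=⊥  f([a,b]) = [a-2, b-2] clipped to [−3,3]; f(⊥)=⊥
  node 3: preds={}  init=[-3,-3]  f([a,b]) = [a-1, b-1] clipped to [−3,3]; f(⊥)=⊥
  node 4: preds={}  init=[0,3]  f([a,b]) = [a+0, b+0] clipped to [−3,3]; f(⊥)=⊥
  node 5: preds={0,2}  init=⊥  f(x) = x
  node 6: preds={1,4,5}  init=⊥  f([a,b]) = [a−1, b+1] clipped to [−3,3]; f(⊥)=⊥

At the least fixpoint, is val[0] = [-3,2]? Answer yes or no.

yes

Iteration log — 8 steps:
  step 1. node 0  ⊔preds=⊥  new=[-3,2]  old=[0,2]  +wl: 
  step 2. node 1  ⊔preds=[0,3]  new=[-1,3]  stable
  step 3. node 2  ⊔preds=[-3,2]  new=[-3,0]  old=⊥  +wl: 
  step 4. node 3  ⊔preds=⊥  new=[-3,-3]  stable
  step 5. node 4  ⊔preds=⊥  new=[0,3]  stable
  step 6. node 5  ⊔preds=[-3,2]  new=[-3,2]  old=⊥  +wl: 
  step 7. node 6  ⊔preds=[-3,3]  new=[-3,3]  old=⊥  +wl: 0
  step 8. node 0  ⊔preds=[-3,3]  new=[-3,2]  stable

Least fixpoint reached:
  node 0: [-3,2]
  node 1: [-1,3]
  node 2: [-3,0]
  node 3: [-3,-3]
  node 4: [0,3]
  node 5: [-3,2]
  node 6: [-3,3]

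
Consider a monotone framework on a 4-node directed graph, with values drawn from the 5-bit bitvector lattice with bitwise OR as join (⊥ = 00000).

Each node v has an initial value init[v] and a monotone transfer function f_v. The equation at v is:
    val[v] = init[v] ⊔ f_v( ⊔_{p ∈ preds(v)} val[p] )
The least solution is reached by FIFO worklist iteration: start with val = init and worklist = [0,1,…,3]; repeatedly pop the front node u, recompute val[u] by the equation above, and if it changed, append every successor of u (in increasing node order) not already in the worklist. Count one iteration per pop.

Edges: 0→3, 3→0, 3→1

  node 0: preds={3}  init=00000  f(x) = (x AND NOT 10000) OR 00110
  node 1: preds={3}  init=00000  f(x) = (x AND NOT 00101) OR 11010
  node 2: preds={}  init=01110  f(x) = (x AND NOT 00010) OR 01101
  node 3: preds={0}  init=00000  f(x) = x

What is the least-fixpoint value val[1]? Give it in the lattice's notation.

Trace (6 dequeues):
  [1] u=0 | in 00000 | out 00110 | prev 00000 | push {}
  [2] u=1 | in 00000 | out 11010 | prev 00000 | push {}
  [3] u=2 | in 00000 | out 01111 | prev 01110 | push {}
  [4] u=3 | in 00110 | out 00110 | prev 00000 | push {0,1}
  [5] u=0 | in 00110 | out 00110 | ==
  [6] u=1 | in 00110 | out 11010 | ==

Converged values:
  [0] 00110
  [1] 11010
  [2] 01111
  [3] 00110

11010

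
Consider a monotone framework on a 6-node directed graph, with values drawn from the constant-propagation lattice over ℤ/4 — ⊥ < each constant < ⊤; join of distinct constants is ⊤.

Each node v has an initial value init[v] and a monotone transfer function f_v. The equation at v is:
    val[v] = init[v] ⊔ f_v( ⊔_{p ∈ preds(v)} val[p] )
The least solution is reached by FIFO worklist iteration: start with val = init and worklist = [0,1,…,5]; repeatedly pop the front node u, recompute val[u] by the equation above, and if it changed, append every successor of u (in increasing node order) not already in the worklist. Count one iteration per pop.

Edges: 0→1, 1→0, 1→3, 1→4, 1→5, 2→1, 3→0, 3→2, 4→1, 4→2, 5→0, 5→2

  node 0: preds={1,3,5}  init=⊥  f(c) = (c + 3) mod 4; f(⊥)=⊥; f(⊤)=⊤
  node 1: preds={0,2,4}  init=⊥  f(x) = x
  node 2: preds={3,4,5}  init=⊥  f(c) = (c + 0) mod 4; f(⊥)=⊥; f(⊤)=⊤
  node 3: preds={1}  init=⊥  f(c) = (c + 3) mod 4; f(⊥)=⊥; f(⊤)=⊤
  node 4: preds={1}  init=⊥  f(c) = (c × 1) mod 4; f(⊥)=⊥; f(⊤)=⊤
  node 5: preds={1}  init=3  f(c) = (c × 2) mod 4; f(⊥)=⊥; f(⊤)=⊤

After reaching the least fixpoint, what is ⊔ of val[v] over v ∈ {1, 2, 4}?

Iteration log — 16 steps:
  step 1. node 0  ⊔preds=3  new=2  old=⊥  +wl: 
  step 2. node 1  ⊔preds=2  new=2  old=⊥  +wl: 0
  step 3. node 2  ⊔preds=3  new=3  old=⊥  +wl: 1
  step 4. node 3  ⊔preds=2  new=1  old=⊥  +wl: 2
  step 5. node 4  ⊔preds=2  new=2  old=⊥  +wl: 
  step 6. node 5  ⊔preds=2  new=⊤  old=3  +wl: 
  step 7. node 0  ⊔preds=⊤  new=⊤  old=2  +wl: 
  step 8. node 1  ⊔preds=⊤  new=⊤  old=2  +wl: 0,3,4,5
  step 9. node 2  ⊔preds=⊤  new=⊤  old=3  +wl: 1
  step 10. node 0  ⊔preds=⊤  new=⊤  stable
  step 11. node 3  ⊔preds=⊤  new=⊤  old=1  +wl: 0,2
  step 12. node 4  ⊔preds=⊤  new=⊤  old=2  +wl: 
  step 13. node 5  ⊔preds=⊤  new=⊤  stable
  step 14. node 1  ⊔preds=⊤  new=⊤  stable
  step 15. node 0  ⊔preds=⊤  new=⊤  stable
  step 16. node 2  ⊔preds=⊤  new=⊤  stable

Least fixpoint reached:
  node 0: ⊤
  node 1: ⊤
  node 2: ⊤
  node 3: ⊤
  node 4: ⊤
  node 5: ⊤

⊤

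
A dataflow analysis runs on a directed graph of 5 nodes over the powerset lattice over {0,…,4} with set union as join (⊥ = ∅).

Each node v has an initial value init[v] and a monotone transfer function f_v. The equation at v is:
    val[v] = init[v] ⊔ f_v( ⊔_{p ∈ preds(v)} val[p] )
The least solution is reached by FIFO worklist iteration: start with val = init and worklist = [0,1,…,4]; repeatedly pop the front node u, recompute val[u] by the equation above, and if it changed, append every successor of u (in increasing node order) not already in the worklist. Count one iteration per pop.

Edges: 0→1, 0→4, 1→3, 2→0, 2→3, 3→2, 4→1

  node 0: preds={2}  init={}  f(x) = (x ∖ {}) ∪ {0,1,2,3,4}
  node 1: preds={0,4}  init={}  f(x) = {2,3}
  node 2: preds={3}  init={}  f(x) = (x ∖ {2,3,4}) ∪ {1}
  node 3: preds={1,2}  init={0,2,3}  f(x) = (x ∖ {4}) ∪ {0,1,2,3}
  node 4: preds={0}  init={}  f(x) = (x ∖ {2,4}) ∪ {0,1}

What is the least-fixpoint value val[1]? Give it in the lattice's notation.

Worklist (8 pops):
  #1 pop 0: in={} → {0,1,2,3,4} (was {}); enqueue []
  #2 pop 1: in={0,1,2,3,4} → {2,3} (was {}); enqueue []
  #3 pop 2: in={0,2,3} → {0,1} (was {}); enqueue [0]
  #4 pop 3: in={0,1,2,3} → {0,1,2,3} (was {0,2,3}); enqueue [2]
  #5 pop 4: in={0,1,2,3,4} → {0,1,3} (was {}); enqueue [1]
  #6 pop 0: in={0,1} → {0,1,2,3,4} (no change)
  #7 pop 2: in={0,1,2,3} → {0,1} (no change)
  #8 pop 1: in={0,1,2,3,4} → {2,3} (no change)

Fixpoint:
  val[0] = {0,1,2,3,4}
  val[1] = {2,3}
  val[2] = {0,1}
  val[3] = {0,1,2,3}
  val[4] = {0,1,3}

{2,3}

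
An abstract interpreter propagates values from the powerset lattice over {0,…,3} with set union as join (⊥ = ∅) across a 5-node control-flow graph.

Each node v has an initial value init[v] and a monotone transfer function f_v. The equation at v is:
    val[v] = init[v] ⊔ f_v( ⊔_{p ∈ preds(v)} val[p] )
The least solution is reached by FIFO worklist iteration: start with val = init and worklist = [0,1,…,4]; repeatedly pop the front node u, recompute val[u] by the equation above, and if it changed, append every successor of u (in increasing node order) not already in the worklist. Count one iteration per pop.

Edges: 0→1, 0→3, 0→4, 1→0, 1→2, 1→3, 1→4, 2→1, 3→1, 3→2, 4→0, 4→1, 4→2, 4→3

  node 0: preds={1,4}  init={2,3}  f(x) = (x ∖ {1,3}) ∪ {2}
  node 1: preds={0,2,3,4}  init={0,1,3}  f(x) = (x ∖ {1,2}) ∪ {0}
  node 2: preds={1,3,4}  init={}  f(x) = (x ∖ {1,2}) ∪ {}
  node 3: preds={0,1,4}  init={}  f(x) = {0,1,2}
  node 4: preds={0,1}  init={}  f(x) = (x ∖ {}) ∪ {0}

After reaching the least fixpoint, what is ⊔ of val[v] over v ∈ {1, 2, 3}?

Iteration log — 9 steps:
  step 1. node 0  ⊔preds={0,1,3}  new={0,2,3}  old={2,3}  +wl: 
  step 2. node 1  ⊔preds={0,2,3}  new={0,1,3}  stable
  step 3. node 2  ⊔preds={0,1,3}  new={0,3}  old={}  +wl: 1
  step 4. node 3  ⊔preds={0,1,2,3}  new={0,1,2}  old={}  +wl: 2
  step 5. node 4  ⊔preds={0,1,2,3}  new={0,1,2,3}  old={}  +wl: 0,3
  step 6. node 1  ⊔preds={0,1,2,3}  new={0,1,3}  stable
  step 7. node 2  ⊔preds={0,1,2,3}  new={0,3}  stable
  step 8. node 0  ⊔preds={0,1,2,3}  new={0,2,3}  stable
  step 9. node 3  ⊔preds={0,1,2,3}  new={0,1,2}  stable

Least fixpoint reached:
  node 0: {0,2,3}
  node 1: {0,1,3}
  node 2: {0,3}
  node 3: {0,1,2}
  node 4: {0,1,2,3}

{0,1,2,3}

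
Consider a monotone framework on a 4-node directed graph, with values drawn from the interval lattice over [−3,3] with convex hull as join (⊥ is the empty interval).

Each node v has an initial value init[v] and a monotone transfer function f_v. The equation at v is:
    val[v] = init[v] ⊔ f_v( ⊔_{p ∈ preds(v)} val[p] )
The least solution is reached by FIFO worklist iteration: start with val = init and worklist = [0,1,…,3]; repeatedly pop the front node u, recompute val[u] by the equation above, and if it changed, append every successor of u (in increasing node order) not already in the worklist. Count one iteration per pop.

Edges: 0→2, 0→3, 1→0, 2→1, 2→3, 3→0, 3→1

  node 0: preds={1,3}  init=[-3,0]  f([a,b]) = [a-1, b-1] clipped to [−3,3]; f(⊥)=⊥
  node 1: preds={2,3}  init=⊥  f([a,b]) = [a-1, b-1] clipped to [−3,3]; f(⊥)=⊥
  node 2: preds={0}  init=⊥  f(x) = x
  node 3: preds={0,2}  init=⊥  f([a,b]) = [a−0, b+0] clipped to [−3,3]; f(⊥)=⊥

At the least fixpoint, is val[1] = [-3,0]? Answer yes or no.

Iteration log — 6 steps:
  step 1. node 0  ⊔preds=⊥  new=[-3,0]  stable
  step 2. node 1  ⊔preds=⊥  new=⊥  stable
  step 3. node 2  ⊔preds=[-3,0]  new=[-3,0]  old=⊥  +wl: 1
  step 4. node 3  ⊔preds=[-3,0]  new=[-3,0]  old=⊥  +wl: 0
  step 5. node 1  ⊔preds=[-3,0]  new=[-3,-1]  old=⊥  +wl: 
  step 6. node 0  ⊔preds=[-3,0]  new=[-3,0]  stable

Least fixpoint reached:
  node 0: [-3,0]
  node 1: [-3,-1]
  node 2: [-3,0]
  node 3: [-3,0]

no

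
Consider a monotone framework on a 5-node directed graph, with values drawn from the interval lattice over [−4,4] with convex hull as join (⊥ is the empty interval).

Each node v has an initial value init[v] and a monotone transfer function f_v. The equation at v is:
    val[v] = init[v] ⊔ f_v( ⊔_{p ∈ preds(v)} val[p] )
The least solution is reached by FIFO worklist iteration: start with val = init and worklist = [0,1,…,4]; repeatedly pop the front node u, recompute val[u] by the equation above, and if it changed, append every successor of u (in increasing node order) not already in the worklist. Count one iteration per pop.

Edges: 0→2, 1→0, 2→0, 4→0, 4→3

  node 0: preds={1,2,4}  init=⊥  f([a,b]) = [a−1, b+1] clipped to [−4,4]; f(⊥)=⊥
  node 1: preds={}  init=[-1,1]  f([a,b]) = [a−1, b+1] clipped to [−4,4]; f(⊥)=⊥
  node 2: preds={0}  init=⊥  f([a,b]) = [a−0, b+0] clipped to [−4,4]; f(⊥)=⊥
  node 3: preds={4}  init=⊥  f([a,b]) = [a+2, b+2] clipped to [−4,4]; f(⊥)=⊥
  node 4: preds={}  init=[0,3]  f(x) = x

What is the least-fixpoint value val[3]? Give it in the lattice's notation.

[2,4]

Iteration log — 10 steps:
  step 1. node 0  ⊔preds=[-1,3]  new=[-2,4]  old=⊥  +wl: 
  step 2. node 1  ⊔preds=⊥  new=[-1,1]  stable
  step 3. node 2  ⊔preds=[-2,4]  new=[-2,4]  old=⊥  +wl: 0
  step 4. node 3  ⊔preds=[0,3]  new=[2,4]  old=⊥  +wl: 
  step 5. node 4  ⊔preds=⊥  new=[0,3]  stable
  step 6. node 0  ⊔preds=[-2,4]  new=[-3,4]  old=[-2,4]  +wl: 2
  step 7. node 2  ⊔preds=[-3,4]  new=[-3,4]  old=[-2,4]  +wl: 0
  step 8. node 0  ⊔preds=[-3,4]  new=[-4,4]  old=[-3,4]  +wl: 2
  step 9. node 2  ⊔preds=[-4,4]  new=[-4,4]  old=[-3,4]  +wl: 0
  step 10. node 0  ⊔preds=[-4,4]  new=[-4,4]  stable

Least fixpoint reached:
  node 0: [-4,4]
  node 1: [-1,1]
  node 2: [-4,4]
  node 3: [2,4]
  node 4: [0,3]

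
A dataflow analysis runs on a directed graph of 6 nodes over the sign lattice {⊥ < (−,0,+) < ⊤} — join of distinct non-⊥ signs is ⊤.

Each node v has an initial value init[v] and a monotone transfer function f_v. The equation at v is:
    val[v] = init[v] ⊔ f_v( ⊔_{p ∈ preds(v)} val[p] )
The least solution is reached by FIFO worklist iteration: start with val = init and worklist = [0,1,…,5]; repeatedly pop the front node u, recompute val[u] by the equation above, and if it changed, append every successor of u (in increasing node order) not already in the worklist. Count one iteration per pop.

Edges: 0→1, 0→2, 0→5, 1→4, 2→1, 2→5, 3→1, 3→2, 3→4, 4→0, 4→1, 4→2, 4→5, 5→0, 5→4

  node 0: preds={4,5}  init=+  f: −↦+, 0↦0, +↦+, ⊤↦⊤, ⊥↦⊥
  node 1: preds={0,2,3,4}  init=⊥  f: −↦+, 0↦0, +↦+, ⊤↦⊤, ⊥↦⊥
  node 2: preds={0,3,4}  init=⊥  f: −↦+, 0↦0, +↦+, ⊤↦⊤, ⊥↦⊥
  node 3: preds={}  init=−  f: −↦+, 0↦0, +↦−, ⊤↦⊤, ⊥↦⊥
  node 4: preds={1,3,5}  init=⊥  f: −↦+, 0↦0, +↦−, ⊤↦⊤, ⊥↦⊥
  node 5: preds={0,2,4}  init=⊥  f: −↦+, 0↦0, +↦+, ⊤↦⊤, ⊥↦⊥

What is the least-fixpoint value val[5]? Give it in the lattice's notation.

⊤

Iteration log — 12 steps:
  step 1. node 0  ⊔preds=⊥  new=+  stable
  step 2. node 1  ⊔preds=⊤  new=⊤  old=⊥  +wl: 
  step 3. node 2  ⊔preds=⊤  new=⊤  old=⊥  +wl: 1
  step 4. node 3  ⊔preds=⊥  new=−  stable
  step 5. node 4  ⊔preds=⊤  new=⊤  old=⊥  +wl: 0,2
  step 6. node 5  ⊔preds=⊤  new=⊤  old=⊥  +wl: 4
  step 7. node 1  ⊔preds=⊤  new=⊤  stable
  step 8. node 0  ⊔preds=⊤  new=⊤  old=+  +wl: 1,5
  step 9. node 2  ⊔preds=⊤  new=⊤  stable
  step 10. node 4  ⊔preds=⊤  new=⊤  stable
  step 11. node 1  ⊔preds=⊤  new=⊤  stable
  step 12. node 5  ⊔preds=⊤  new=⊤  stable

Least fixpoint reached:
  node 0: ⊤
  node 1: ⊤
  node 2: ⊤
  node 3: −
  node 4: ⊤
  node 5: ⊤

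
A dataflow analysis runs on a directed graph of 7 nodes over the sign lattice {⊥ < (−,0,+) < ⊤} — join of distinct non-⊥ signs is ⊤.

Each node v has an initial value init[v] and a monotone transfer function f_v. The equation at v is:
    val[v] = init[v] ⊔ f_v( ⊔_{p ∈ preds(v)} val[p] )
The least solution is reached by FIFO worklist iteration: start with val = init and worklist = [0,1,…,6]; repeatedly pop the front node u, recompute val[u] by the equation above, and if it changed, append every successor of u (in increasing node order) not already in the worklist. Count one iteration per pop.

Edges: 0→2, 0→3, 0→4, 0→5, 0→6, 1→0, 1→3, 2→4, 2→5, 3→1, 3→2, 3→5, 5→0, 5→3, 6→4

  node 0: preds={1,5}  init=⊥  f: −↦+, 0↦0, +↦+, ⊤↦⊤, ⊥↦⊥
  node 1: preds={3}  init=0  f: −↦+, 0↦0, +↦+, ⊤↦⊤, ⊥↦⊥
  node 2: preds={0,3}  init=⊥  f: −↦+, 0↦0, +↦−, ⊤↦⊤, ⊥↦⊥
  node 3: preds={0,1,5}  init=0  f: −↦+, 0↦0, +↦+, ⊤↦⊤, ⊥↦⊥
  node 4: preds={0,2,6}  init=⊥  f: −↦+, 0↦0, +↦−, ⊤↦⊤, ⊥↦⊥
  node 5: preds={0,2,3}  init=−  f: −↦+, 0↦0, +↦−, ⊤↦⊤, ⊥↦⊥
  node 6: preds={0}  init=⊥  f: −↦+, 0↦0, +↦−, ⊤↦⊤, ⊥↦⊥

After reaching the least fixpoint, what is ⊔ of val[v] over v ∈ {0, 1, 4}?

Trace (12 dequeues):
  [1] u=0 | in ⊤ | out ⊤ | prev ⊥ | push {}
  [2] u=1 | in 0 | out 0 | ==
  [3] u=2 | in ⊤ | out ⊤ | prev ⊥ | push {}
  [4] u=3 | in ⊤ | out ⊤ | prev 0 | push {1,2}
  [5] u=4 | in ⊤ | out ⊤ | prev ⊥ | push {}
  [6] u=5 | in ⊤ | out ⊤ | prev − | push {0,3}
  [7] u=6 | in ⊤ | out ⊤ | prev ⊥ | push {4}
  [8] u=1 | in ⊤ | out ⊤ | prev 0 | push {}
  [9] u=2 | in ⊤ | out ⊤ | ==
  [10] u=0 | in ⊤ | out ⊤ | ==
  [11] u=3 | in ⊤ | out ⊤ | ==
  [12] u=4 | in ⊤ | out ⊤ | ==

Converged values:
  [0] ⊤
  [1] ⊤
  [2] ⊤
  [3] ⊤
  [4] ⊤
  [5] ⊤
  [6] ⊤

⊤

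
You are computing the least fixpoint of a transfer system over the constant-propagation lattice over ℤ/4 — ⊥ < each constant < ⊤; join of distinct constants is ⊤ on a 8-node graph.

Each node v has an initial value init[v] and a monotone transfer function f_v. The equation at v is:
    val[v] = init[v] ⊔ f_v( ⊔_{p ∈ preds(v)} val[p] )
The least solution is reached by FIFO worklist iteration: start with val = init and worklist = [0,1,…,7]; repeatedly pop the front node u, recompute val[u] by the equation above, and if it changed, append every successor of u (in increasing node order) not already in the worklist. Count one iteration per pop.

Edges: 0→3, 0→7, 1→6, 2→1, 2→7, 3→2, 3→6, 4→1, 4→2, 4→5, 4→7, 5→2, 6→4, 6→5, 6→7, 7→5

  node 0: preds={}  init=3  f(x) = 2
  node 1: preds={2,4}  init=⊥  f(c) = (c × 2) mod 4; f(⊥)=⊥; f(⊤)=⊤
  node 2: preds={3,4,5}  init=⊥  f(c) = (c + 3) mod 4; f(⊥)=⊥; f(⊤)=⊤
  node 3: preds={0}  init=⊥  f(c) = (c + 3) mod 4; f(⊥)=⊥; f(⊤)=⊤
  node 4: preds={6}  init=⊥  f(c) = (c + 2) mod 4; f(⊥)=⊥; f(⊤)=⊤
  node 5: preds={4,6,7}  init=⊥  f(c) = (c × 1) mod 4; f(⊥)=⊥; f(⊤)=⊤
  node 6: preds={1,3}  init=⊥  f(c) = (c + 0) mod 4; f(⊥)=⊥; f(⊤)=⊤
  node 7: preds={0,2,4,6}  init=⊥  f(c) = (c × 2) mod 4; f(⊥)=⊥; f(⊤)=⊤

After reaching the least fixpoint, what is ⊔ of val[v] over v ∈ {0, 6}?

⊤

Trace (15 dequeues):
  [1] u=0 | in ⊥ | out ⊤ | prev 3 | push {}
  [2] u=1 | in ⊥ | out ⊥ | ==
  [3] u=2 | in ⊥ | out ⊥ | ==
  [4] u=3 | in ⊤ | out ⊤ | prev ⊥ | push {2}
  [5] u=4 | in ⊥ | out ⊥ | ==
  [6] u=5 | in ⊥ | out ⊥ | ==
  [7] u=6 | in ⊤ | out ⊤ | prev ⊥ | push {4,5}
  [8] u=7 | in ⊤ | out ⊤ | prev ⊥ | push {}
  [9] u=2 | in ⊤ | out ⊤ | prev ⊥ | push {1,7}
  [10] u=4 | in ⊤ | out ⊤ | prev ⊥ | push {2}
  [11] u=5 | in ⊤ | out ⊤ | prev ⊥ | push {}
  [12] u=1 | in ⊤ | out ⊤ | prev ⊥ | push {6}
  [13] u=7 | in ⊤ | out ⊤ | ==
  [14] u=2 | in ⊤ | out ⊤ | ==
  [15] u=6 | in ⊤ | out ⊤ | ==

Converged values:
  [0] ⊤
  [1] ⊤
  [2] ⊤
  [3] ⊤
  [4] ⊤
  [5] ⊤
  [6] ⊤
  [7] ⊤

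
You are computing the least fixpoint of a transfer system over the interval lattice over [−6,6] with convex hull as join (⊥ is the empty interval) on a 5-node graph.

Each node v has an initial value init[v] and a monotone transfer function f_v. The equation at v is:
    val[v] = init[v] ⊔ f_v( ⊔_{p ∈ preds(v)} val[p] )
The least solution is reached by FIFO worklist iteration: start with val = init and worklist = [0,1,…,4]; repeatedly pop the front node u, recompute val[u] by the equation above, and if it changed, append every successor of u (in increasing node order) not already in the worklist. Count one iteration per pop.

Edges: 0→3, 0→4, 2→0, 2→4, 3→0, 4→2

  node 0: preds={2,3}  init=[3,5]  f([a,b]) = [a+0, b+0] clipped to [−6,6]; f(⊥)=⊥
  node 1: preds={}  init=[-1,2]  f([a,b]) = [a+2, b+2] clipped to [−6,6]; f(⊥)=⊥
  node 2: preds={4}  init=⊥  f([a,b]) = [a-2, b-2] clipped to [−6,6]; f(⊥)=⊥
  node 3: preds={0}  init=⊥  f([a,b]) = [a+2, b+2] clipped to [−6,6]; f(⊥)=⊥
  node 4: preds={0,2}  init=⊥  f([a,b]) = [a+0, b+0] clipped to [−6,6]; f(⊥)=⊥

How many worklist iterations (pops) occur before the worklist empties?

30

Iteration log — 30 steps:
  step 1. node 0  ⊔preds=⊥  new=[3,5]  stable
  step 2. node 1  ⊔preds=⊥  new=[-1,2]  stable
  step 3. node 2  ⊔preds=⊥  new=⊥  stable
  step 4. node 3  ⊔preds=[3,5]  new=[5,6]  old=⊥  +wl: 0
  step 5. node 4  ⊔preds=[3,5]  new=[3,5]  old=⊥  +wl: 2
  step 6. node 0  ⊔preds=[5,6]  new=[3,6]  old=[3,5]  +wl: 3,4
  step 7. node 2  ⊔preds=[3,5]  new=[1,3]  old=⊥  +wl: 0
  step 8. node 3  ⊔preds=[3,6]  new=[5,6]  stable
  step 9. node 4  ⊔preds=[1,6]  new=[1,6]  old=[3,5]  +wl: 2
  step 10. node 0  ⊔preds=[1,6]  new=[1,6]  old=[3,6]  +wl: 3,4
  step 11. node 2  ⊔preds=[1,6]  new=[-1,4]  old=[1,3]  +wl: 0
  step 12. node 3  ⊔preds=[1,6]  new=[3,6]  old=[5,6]  +wl: 
  step 13. node 4  ⊔preds=[-1,6]  new=[-1,6]  old=[1,6]  +wl: 2
  step 14. node 0  ⊔preds=[-1,6]  new=[-1,6]  old=[1,6]  +wl: 3,4
  step 15. node 2  ⊔preds=[-1,6]  new=[-3,4]  old=[-1,4]  +wl: 0
  step 16. node 3  ⊔preds=[-1,6]  new=[1,6]  old=[3,6]  +wl: 
  step 17. node 4  ⊔preds=[-3,6]  new=[-3,6]  old=[-1,6]  +wl: 2
  step 18. node 0  ⊔preds=[-3,6]  new=[-3,6]  old=[-1,6]  +wl: 3,4
  step 19. node 2  ⊔preds=[-3,6]  new=[-5,4]  old=[-3,4]  +wl: 0
  step 20. node 3  ⊔preds=[-3,6]  new=[-1,6]  old=[1,6]  +wl: 
  step 21. node 4  ⊔preds=[-5,6]  new=[-5,6]  old=[-3,6]  +wl: 2
  step 22. node 0  ⊔preds=[-5,6]  new=[-5,6]  old=[-3,6]  +wl: 3,4
  step 23. node 2  ⊔preds=[-5,6]  new=[-6,4]  old=[-5,4]  +wl: 0
  step 24. node 3  ⊔preds=[-5,6]  new=[-3,6]  old=[-1,6]  +wl: 
  step 25. node 4  ⊔preds=[-6,6]  new=[-6,6]  old=[-5,6]  +wl: 2
  step 26. node 0  ⊔preds=[-6,6]  new=[-6,6]  old=[-5,6]  +wl: 3,4
  step 27. node 2  ⊔preds=[-6,6]  new=[-6,4]  stable
  step 28. node 3  ⊔preds=[-6,6]  new=[-4,6]  old=[-3,6]  +wl: 0
  step 29. node 4  ⊔preds=[-6,6]  new=[-6,6]  stable
  step 30. node 0  ⊔preds=[-6,6]  new=[-6,6]  stable

Least fixpoint reached:
  node 0: [-6,6]
  node 1: [-1,2]
  node 2: [-6,4]
  node 3: [-4,6]
  node 4: [-6,6]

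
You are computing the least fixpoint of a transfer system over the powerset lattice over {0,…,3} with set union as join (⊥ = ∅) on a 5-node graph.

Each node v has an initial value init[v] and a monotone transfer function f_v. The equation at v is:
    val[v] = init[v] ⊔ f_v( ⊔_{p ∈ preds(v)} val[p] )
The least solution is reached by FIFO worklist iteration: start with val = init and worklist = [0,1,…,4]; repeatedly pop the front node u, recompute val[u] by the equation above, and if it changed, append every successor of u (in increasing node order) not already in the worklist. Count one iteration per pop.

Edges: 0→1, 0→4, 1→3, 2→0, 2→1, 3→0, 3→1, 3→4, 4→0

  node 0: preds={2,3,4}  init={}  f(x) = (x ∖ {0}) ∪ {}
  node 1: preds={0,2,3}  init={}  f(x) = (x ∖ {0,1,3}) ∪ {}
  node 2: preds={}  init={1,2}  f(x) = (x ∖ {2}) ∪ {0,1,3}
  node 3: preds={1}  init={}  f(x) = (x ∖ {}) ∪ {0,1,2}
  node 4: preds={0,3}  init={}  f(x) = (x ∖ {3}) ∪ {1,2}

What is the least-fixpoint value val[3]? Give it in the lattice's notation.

{0,1,2}

Iteration log — 8 steps:
  step 1. node 0  ⊔preds={1,2}  new={1,2}  old={}  +wl: 
  step 2. node 1  ⊔preds={1,2}  new={2}  old={}  +wl: 
  step 3. node 2  ⊔preds={}  new={0,1,2,3}  old={1,2}  +wl: 0,1
  step 4. node 3  ⊔preds={2}  new={0,1,2}  old={}  +wl: 
  step 5. node 4  ⊔preds={0,1,2}  new={0,1,2}  old={}  +wl: 
  step 6. node 0  ⊔preds={0,1,2,3}  new={1,2,3}  old={1,2}  +wl: 4
  step 7. node 1  ⊔preds={0,1,2,3}  new={2}  stable
  step 8. node 4  ⊔preds={0,1,2,3}  new={0,1,2}  stable

Least fixpoint reached:
  node 0: {1,2,3}
  node 1: {2}
  node 2: {0,1,2,3}
  node 3: {0,1,2}
  node 4: {0,1,2}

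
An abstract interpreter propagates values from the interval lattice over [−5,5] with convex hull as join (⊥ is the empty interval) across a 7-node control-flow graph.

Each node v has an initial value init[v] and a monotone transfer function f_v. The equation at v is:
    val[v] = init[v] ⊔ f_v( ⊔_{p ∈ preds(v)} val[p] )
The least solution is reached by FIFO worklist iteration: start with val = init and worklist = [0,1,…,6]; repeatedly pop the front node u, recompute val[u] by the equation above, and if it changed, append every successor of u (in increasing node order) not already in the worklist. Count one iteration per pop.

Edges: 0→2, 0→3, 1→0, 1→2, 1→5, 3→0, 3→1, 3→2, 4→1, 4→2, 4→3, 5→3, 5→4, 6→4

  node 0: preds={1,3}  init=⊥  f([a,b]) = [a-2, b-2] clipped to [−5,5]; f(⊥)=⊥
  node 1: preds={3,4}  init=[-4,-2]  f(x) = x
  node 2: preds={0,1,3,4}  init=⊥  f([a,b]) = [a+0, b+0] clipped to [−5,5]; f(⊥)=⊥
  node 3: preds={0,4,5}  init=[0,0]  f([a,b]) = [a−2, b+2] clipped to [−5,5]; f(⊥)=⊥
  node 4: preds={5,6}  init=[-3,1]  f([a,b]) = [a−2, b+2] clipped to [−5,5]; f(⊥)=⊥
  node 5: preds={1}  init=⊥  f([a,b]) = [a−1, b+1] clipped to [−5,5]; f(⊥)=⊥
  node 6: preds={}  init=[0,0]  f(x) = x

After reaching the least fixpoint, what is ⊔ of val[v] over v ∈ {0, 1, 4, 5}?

Trace (26 dequeues):
  [1] u=0 | in [-4,0] | out [-5,-2] | prev ⊥ | push {}
  [2] u=1 | in [-3,1] | out [-4,1] | prev [-4,-2] | push {0}
  [3] u=2 | in [-5,1] | out [-5,1] | prev ⊥ | push {}
  [4] u=3 | in [-5,1] | out [-5,3] | prev [0,0] | push {1,2}
  [5] u=4 | in [0,0] | out [-3,2] | prev [-3,1] | push {3}
  [6] u=5 | in [-4,1] | out [-5,2] | prev ⊥ | push {4}
  [7] u=6 | in ⊥ | out [0,0] | ==
  [8] u=0 | in [-5,3] | out [-5,1] | prev [-5,-2] | push {}
  [9] u=1 | in [-5,3] | out [-5,3] | prev [-4,1] | push {0,5}
  [10] u=2 | in [-5,3] | out [-5,3] | prev [-5,1] | push {}
  [11] u=3 | in [-5,2] | out [-5,4] | prev [-5,3] | push {1,2}
  [12] u=4 | in [-5,2] | out [-5,4] | prev [-3,2] | push {3}
  [13] u=0 | in [-5,4] | out [-5,2] | prev [-5,1] | push {}
  [14] u=5 | in [-5,3] | out [-5,4] | prev [-5,2] | push {4}
  [15] u=1 | in [-5,4] | out [-5,4] | prev [-5,3] | push {0,5}
  [16] u=2 | in [-5,4] | out [-5,4] | prev [-5,3] | push {}
  [17] u=3 | in [-5,4] | out [-5,5] | prev [-5,4] | push {1,2}
  [18] u=4 | in [-5,4] | out [-5,5] | prev [-5,4] | push {3}
  [19] u=0 | in [-5,5] | out [-5,3] | prev [-5,2] | push {}
  [20] u=5 | in [-5,4] | out [-5,5] | prev [-5,4] | push {4}
  [21] u=1 | in [-5,5] | out [-5,5] | prev [-5,4] | push {0,5}
  [22] u=2 | in [-5,5] | out [-5,5] | prev [-5,4] | push {}
  [23] u=3 | in [-5,5] | out [-5,5] | ==
  [24] u=4 | in [-5,5] | out [-5,5] | ==
  [25] u=0 | in [-5,5] | out [-5,3] | ==
  [26] u=5 | in [-5,5] | out [-5,5] | ==

Converged values:
  [0] [-5,3]
  [1] [-5,5]
  [2] [-5,5]
  [3] [-5,5]
  [4] [-5,5]
  [5] [-5,5]
  [6] [0,0]

[-5,5]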